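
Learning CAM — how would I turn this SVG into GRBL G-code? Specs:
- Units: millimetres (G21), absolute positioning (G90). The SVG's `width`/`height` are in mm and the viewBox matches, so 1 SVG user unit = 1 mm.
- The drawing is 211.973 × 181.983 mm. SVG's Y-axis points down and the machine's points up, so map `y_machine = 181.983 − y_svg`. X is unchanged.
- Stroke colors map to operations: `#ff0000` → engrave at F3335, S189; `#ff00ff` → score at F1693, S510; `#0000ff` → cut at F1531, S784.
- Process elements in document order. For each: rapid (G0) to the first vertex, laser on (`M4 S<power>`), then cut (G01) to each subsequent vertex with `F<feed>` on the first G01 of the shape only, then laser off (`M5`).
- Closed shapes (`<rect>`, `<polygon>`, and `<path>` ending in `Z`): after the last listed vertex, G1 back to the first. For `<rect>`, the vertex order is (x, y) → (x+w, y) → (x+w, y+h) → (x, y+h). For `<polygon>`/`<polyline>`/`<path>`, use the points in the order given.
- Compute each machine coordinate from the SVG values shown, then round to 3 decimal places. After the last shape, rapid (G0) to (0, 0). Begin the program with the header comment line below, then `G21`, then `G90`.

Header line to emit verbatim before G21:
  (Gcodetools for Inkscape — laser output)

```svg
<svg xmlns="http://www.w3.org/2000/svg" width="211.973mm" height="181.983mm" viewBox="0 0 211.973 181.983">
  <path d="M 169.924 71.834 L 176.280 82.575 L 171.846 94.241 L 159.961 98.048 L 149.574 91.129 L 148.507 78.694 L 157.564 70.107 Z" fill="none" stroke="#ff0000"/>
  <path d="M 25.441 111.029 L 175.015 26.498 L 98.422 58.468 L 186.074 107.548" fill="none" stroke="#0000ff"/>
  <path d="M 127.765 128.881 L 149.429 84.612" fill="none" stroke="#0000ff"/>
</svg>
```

(Gcodetools for Inkscape — laser output)
G21
G90
G0 X169.924 Y110.149
M4 S189
G01 X176.280 Y99.408 F3335
G01 X171.846 Y87.742
G01 X159.961 Y83.935
G01 X149.574 Y90.854
G01 X148.507 Y103.289
G01 X157.564 Y111.876
G01 X169.924 Y110.149
M5
G0 X25.441 Y70.954
M4 S784
G01 X175.015 Y155.485 F1531
G01 X98.422 Y123.515
G01 X186.074 Y74.435
M5
G0 X127.765 Y53.102
M4 S784
G01 X149.429 Y97.371 F1531
M5
G0 X0.000 Y0.000

1 u = 1 mm; y_m = 181.983 − y.

[1] `<path>` regular polygon, #ff0000→engrave S189 F3335: (169.924,110.149) → (176.280,99.408) → (171.846,87.742) → (159.961,83.935) → (149.574,90.854) → (148.507,103.289) → (157.564,111.876) → (169.924,110.149) (closed)

[2] `<path>` open polyline, #0000ff→cut S784 F1531: (25.441,70.954) → (175.015,155.485) → (98.422,123.515) → (186.074,74.435)

[3] `<path>` line segment, #0000ff→cut S784 F1531: (127.765,53.102) → (149.429,97.371)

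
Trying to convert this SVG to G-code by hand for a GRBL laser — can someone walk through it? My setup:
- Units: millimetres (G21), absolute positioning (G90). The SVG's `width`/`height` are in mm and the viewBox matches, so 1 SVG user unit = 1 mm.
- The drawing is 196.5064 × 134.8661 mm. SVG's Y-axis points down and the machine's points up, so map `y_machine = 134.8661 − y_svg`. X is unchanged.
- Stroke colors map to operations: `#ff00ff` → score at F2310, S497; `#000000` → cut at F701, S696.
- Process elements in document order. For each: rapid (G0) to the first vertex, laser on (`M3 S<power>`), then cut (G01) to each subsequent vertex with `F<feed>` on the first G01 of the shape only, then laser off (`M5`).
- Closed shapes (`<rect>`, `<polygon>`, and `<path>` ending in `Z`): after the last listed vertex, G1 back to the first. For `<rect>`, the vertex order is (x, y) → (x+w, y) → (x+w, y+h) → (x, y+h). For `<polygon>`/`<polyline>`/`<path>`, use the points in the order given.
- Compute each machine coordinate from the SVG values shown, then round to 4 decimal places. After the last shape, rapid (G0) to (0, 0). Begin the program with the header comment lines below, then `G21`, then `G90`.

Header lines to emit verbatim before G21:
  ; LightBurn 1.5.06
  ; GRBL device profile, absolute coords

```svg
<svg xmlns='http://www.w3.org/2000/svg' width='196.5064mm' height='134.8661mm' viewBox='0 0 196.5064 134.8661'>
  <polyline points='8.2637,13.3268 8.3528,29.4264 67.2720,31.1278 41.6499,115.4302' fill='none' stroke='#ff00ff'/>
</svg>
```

; LightBurn 1.5.06
; GRBL device profile, absolute coords
G21
G90
G0 X8.2637 Y121.5393
M3 S497
G01 X8.3528 Y105.4397 F2310
G01 X67.2720 Y103.7383
G01 X41.6499 Y19.4359
M5
G0 X0.0000 Y0.0000

Since the viewBox matches the mm dimensions, user units are millimetres directly. The only transform is the Y-flip y_m = 134.8661 − y_svg.

Shape 1 is a open polyline drawn with `<polyline>`. Its stroke #ff00ff means score at S497, F2310. After flipping Y the toolpath is (8.2637,121.5393) → (8.3528,105.4397) → (67.2720,103.7383) → (41.6499,19.4359).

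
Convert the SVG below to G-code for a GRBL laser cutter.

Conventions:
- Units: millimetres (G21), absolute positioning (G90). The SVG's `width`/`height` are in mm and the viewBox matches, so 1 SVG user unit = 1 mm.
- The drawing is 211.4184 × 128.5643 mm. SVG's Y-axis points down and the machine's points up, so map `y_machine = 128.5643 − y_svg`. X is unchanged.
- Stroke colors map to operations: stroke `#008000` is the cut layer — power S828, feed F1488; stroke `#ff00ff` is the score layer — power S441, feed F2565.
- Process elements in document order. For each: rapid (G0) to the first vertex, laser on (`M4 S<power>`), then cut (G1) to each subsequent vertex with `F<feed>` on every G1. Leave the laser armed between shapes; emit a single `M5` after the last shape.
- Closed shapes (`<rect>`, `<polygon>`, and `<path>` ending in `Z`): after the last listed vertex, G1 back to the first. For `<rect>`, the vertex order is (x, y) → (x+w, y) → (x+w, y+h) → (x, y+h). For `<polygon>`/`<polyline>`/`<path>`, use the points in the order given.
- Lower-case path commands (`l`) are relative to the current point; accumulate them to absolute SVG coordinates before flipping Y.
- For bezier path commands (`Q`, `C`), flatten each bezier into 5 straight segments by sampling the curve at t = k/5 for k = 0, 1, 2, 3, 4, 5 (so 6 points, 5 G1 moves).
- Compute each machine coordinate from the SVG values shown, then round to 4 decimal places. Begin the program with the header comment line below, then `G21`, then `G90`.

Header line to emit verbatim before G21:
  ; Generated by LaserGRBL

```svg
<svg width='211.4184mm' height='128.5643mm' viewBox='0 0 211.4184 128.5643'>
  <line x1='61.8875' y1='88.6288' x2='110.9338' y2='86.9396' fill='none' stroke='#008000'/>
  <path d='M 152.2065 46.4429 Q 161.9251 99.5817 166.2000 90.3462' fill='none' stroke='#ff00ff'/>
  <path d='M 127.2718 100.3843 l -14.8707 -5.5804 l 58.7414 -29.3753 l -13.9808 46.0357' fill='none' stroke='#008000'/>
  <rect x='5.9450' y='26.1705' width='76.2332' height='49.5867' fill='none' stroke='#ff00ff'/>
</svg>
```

; Generated by LaserGRBL
G21
G90
G0 X61.8875 Y39.9355
M4 S828
G1 X110.9338 Y41.6247 F1488
G0 X152.2065 Y82.1214
M4 S441
G1 X155.8762 Y63.3609 F2565
G1 X159.1104 Y49.5902 F2565
G1 X161.9091 Y40.8096 F2565
G1 X164.2723 Y37.0189 F2565
G1 X166.2000 Y38.2181 F2565
G0 X127.2718 Y28.1800
M4 S828
G1 X112.4011 Y33.7604 F1488
G1 X171.1425 Y63.1357 F1488
G1 X157.1617 Y17.1000 F1488
G0 X5.9450 Y102.3938
M4 S441
G1 X82.1782 Y102.3938 F2565
G1 X82.1782 Y52.8071 F2565
G1 X5.9450 Y52.8071 F2565
G1 X5.9450 Y102.3938 F2565
M5

viewBox `0 0 211.4184 128.5643` with mm width/height → 1 unit = 1 mm. Flip: y_m = 128.5643 − y_svg.

**Shape 1** — `<line>` line segment, stroke `#008000` → cut (S828, F1488). Machine vertices: (61.8875,39.9355) → (110.9338,41.6247). Open path.

**Shape 2** — `<path>` quadratic bezier, stroke `#ff00ff` → score (S441, F2565). Control points (SVG): P0=(152.2065,46.4429), P1=(161.9251,99.5817), P2=(166.2000,90.3462); sampled at t=k/5. Machine vertices: (152.2065,82.1214) → (155.8762,63.3609) → (159.1104,49.5902) → (161.9091,40.8096) → (164.2723,37.0189) → (166.2000,38.2181). Open path.

**Shape 3** — `<path>` open polyline, stroke `#008000` → cut (S828, F1488). Machine vertices: (127.2718,28.1800) → (112.4011,33.7604) → (171.1425,63.1357) → (157.1617,17.1000). Open path.

**Shape 4** — `<rect>` rectangle, stroke `#ff00ff` → score (S441, F2565). Machine vertices: (5.9450,102.3938) → (82.1782,102.3938) → (82.1782,52.8071) → (5.9450,52.8071) → (5.9450,102.3938). Closed: final G1 returns to the first vertex.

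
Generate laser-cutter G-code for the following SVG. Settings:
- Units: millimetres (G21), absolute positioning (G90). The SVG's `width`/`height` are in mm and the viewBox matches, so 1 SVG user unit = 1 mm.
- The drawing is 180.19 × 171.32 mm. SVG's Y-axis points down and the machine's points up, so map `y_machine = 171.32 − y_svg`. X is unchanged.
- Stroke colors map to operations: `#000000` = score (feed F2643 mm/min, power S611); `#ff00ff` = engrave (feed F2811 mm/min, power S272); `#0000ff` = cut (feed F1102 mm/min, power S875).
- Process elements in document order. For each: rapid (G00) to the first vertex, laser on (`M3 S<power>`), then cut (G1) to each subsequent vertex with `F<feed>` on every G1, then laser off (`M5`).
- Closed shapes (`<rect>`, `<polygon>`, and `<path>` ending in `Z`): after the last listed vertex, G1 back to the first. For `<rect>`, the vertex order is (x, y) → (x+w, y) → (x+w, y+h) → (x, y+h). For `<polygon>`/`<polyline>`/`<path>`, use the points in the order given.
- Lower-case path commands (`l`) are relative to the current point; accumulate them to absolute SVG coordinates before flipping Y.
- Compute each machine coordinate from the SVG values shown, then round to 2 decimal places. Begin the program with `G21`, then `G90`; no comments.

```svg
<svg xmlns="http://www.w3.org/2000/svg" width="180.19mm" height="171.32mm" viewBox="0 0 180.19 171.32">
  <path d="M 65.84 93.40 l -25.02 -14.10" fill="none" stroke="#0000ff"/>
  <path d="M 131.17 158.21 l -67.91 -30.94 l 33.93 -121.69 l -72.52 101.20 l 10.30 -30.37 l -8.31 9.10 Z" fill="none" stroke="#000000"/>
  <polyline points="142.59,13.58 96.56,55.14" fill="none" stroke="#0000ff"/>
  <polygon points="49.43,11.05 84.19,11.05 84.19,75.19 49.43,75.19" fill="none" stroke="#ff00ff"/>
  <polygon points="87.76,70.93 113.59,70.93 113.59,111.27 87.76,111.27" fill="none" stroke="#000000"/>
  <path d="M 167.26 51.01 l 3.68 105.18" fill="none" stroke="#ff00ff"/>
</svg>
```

1 u = 1 mm; y_m = 171.32 − y.

[1] `<path>` line segment, #0000ff→cut S875 F1102: (65.84,77.92) → (40.82,92.02)

[2] `<path>` closed polygon, #000000→score S611 F2643: (131.17,13.11) → (63.26,44.05) → (97.19,165.74) → (24.67,64.54) → (34.97,94.91) → (26.66,85.81) → (131.17,13.11) (closed)

[3] `<polyline>` line segment, #0000ff→cut S875 F1102: (142.59,157.74) → (96.56,116.18)

[4] `<polygon>` rectangle, #ff00ff→engrave S272 F2811: (49.43,160.27) → (84.19,160.27) → (84.19,96.13) → (49.43,96.13) → (49.43,160.27) (closed)

[5] `<polygon>` rectangle, #000000→score S611 F2643: (87.76,100.39) → (113.59,100.39) → (113.59,60.05) → (87.76,60.05) → (87.76,100.39) (closed)

[6] `<path>` line segment, #ff00ff→engrave S272 F2811: (167.26,120.31) → (170.94,15.13)

G21
G90
G00 X65.84 Y77.92
M3 S875
G1 X40.82 Y92.02 F1102
M5
G00 X131.17 Y13.11
M3 S611
G1 X63.26 Y44.05 F2643
G1 X97.19 Y165.74 F2643
G1 X24.67 Y64.54 F2643
G1 X34.97 Y94.91 F2643
G1 X26.66 Y85.81 F2643
G1 X131.17 Y13.11 F2643
M5
G00 X142.59 Y157.74
M3 S875
G1 X96.56 Y116.18 F1102
M5
G00 X49.43 Y160.27
M3 S272
G1 X84.19 Y160.27 F2811
G1 X84.19 Y96.13 F2811
G1 X49.43 Y96.13 F2811
G1 X49.43 Y160.27 F2811
M5
G00 X87.76 Y100.39
M3 S611
G1 X113.59 Y100.39 F2643
G1 X113.59 Y60.05 F2643
G1 X87.76 Y60.05 F2643
G1 X87.76 Y100.39 F2643
M5
G00 X167.26 Y120.31
M3 S272
G1 X170.94 Y15.13 F2811
M5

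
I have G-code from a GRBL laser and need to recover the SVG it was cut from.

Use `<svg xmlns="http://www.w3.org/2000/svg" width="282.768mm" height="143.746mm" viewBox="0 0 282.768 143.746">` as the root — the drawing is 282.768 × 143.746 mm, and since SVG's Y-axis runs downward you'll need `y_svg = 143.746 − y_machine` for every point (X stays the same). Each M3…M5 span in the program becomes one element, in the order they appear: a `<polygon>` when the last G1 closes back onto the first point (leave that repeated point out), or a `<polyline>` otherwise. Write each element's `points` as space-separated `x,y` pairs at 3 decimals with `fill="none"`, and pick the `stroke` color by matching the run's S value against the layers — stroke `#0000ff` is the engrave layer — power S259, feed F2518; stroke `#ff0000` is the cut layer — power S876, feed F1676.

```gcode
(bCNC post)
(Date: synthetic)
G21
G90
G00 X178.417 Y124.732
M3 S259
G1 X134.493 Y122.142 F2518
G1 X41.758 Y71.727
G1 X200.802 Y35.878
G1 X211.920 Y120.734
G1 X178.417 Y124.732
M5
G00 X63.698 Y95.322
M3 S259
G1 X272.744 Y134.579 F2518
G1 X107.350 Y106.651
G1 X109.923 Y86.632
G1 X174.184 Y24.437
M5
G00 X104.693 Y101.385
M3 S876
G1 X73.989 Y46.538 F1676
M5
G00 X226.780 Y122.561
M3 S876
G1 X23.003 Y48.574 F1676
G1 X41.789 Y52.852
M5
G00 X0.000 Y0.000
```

y_svg = 143.746 − y_m.

[1] S259→`#0000ff` (engrave); closed run; points: 178.417,19.014 134.493,21.604 41.758,72.019 200.802,107.868 211.920,23.012

[2] S259→`#0000ff` (engrave); open run; points: 63.698,48.424 272.744,9.167 107.350,37.095 109.923,57.114 174.184,119.309

[3] S876→`#ff0000` (cut); open run; points: 104.693,42.361 73.989,97.208

[4] S876→`#ff0000` (cut); open run; points: 226.780,21.185 23.003,95.172 41.789,90.894

<svg xmlns="http://www.w3.org/2000/svg" width="282.768mm" height="143.746mm" viewBox="0 0 282.768 143.746">
  <polygon points="178.417,19.014 134.493,21.604 41.758,72.019 200.802,107.868 211.920,23.012" fill="none" stroke="#0000ff"/>
  <polyline points="63.698,48.424 272.744,9.167 107.350,37.095 109.923,57.114 174.184,119.309" fill="none" stroke="#0000ff"/>
  <polyline points="104.693,42.361 73.989,97.208" fill="none" stroke="#ff0000"/>
  <polyline points="226.780,21.185 23.003,95.172 41.789,90.894" fill="none" stroke="#ff0000"/>
</svg>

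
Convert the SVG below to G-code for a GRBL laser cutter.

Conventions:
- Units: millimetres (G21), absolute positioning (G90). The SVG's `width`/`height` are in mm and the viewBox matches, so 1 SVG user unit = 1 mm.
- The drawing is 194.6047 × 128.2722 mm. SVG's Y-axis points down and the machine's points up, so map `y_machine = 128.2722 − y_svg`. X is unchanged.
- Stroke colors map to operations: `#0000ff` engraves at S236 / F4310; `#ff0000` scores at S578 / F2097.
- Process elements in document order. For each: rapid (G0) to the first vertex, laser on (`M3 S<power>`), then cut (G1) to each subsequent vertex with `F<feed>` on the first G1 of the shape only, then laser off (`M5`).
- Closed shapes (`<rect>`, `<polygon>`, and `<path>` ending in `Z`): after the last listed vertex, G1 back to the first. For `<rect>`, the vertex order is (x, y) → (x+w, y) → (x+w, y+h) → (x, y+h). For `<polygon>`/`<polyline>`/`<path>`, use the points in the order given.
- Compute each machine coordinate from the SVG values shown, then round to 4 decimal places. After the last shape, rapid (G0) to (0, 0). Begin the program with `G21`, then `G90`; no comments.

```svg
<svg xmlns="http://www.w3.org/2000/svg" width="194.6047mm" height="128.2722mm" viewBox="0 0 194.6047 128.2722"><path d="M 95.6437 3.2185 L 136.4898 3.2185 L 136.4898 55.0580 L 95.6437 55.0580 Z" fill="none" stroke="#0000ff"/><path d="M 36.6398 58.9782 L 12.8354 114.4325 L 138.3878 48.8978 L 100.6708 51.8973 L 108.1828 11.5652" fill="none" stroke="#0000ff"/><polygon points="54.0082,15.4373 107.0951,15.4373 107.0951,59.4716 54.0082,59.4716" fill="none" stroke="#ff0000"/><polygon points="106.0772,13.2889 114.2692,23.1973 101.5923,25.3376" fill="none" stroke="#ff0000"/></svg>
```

1 u = 1 mm; y_m = 128.2722 − y.

[1] `<path>` rectangle, #0000ff→engrave S236 F4310: (95.6437,125.0537) → (136.4898,125.0537) → (136.4898,73.2142) → (95.6437,73.2142) → (95.6437,125.0537) (closed)

[2] `<path>` open polyline, #0000ff→engrave S236 F4310: (36.6398,69.2940) → (12.8354,13.8397) → (138.3878,79.3744) → (100.6708,76.3749) → (108.1828,116.7070)

[3] `<polygon>` rectangle, #ff0000→score S578 F2097: (54.0082,112.8349) → (107.0951,112.8349) → (107.0951,68.8006) → (54.0082,68.8006) → (54.0082,112.8349) (closed)

[4] `<polygon>` regular polygon, #ff0000→score S578 F2097: (106.0772,114.9833) → (114.2692,105.0749) → (101.5923,102.9346) → (106.0772,114.9833) (closed)

G21
G90
G0 X95.6437 Y125.0537
M3 S236
G1 X136.4898 Y125.0537 F4310
G1 X136.4898 Y73.2142
G1 X95.6437 Y73.2142
G1 X95.6437 Y125.0537
M5
G0 X36.6398 Y69.2940
M3 S236
G1 X12.8354 Y13.8397 F4310
G1 X138.3878 Y79.3744
G1 X100.6708 Y76.3749
G1 X108.1828 Y116.7070
M5
G0 X54.0082 Y112.8349
M3 S578
G1 X107.0951 Y112.8349 F2097
G1 X107.0951 Y68.8006
G1 X54.0082 Y68.8006
G1 X54.0082 Y112.8349
M5
G0 X106.0772 Y114.9833
M3 S578
G1 X114.2692 Y105.0749 F2097
G1 X101.5923 Y102.9346
G1 X106.0772 Y114.9833
M5
G0 X0.0000 Y0.0000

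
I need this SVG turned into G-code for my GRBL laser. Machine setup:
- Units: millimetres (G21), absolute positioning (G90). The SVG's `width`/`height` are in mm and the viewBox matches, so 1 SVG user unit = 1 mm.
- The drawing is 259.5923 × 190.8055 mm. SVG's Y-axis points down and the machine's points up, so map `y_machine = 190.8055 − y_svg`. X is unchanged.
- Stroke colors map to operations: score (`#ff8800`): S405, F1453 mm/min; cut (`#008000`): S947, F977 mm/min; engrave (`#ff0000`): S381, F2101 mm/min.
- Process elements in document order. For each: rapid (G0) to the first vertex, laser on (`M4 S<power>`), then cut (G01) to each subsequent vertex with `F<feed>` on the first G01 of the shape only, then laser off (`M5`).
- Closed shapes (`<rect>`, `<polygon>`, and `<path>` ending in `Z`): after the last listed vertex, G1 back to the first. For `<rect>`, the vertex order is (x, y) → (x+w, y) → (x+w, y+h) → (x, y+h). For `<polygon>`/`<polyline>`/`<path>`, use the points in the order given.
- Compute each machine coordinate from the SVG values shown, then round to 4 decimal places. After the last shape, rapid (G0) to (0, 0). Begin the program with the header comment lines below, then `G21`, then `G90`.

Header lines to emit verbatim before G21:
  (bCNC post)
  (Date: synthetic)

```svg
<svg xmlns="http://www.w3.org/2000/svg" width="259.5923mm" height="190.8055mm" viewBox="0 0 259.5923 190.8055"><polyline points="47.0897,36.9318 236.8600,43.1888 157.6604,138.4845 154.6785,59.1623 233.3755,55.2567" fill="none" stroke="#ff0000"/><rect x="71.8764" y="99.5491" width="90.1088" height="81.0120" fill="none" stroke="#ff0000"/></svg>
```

(bCNC post)
(Date: synthetic)
G21
G90
G0 X47.0897 Y153.8737
M4 S381
G01 X236.8600 Y147.6167 F2101
G01 X157.6604 Y52.3210
G01 X154.6785 Y131.6432
G01 X233.3755 Y135.5488
M5
G0 X71.8764 Y91.2564
M4 S381
G01 X161.9852 Y91.2564 F2101
G01 X161.9852 Y10.2444
G01 X71.8764 Y10.2444
G01 X71.8764 Y91.2564
M5
G0 X0.0000 Y0.0000

1 u = 1 mm; y_m = 190.8055 − y.

[1] `<polyline>` open polyline, #ff0000→engrave S381 F2101: (47.0897,153.8737) → (236.8600,147.6167) → (157.6604,52.3210) → (154.6785,131.6432) → (233.3755,135.5488)

[2] `<rect>` rectangle, #ff0000→engrave S381 F2101: (71.8764,91.2564) → (161.9852,91.2564) → (161.9852,10.2444) → (71.8764,10.2444) → (71.8764,91.2564) (closed)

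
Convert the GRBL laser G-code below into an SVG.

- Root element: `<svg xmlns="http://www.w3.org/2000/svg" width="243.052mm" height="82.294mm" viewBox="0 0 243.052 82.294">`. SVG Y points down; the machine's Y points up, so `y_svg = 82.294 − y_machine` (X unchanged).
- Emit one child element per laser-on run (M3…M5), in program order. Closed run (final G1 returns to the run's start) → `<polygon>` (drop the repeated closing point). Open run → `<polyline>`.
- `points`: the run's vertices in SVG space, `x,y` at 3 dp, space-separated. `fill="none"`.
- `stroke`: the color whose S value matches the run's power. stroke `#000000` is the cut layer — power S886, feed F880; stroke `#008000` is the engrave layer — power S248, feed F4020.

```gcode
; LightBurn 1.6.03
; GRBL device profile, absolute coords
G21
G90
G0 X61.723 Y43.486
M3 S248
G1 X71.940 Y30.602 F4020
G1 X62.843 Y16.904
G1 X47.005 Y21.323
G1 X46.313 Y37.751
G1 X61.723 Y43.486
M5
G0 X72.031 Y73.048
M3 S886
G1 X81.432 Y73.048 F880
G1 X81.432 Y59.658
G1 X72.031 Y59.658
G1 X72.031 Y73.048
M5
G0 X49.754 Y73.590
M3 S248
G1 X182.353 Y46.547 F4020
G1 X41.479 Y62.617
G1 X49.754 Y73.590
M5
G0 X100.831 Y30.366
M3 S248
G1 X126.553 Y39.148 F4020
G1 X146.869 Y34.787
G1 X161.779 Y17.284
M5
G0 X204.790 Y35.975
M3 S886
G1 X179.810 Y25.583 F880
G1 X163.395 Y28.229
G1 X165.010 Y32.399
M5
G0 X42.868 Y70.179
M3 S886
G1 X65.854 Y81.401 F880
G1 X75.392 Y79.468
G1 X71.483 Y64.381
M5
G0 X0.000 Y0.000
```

Machine Y-up, SVG Y-down with viewBox height 82.294, so y_svg = 82.294 − y_machine; X carries over.

Run 1: power S248 maps to stroke `#008000` (engrave). The run returns to its start, so emit a `<polygon>` with points (Y-flipped): 61.723,38.808 71.940,51.692 62.843,65.390 47.005,60.971 46.313,44.543.

Run 2: power S886 maps to stroke `#000000` (cut). The run returns to its start, so emit a `<polygon>` with points (Y-flipped): 72.031,9.246 81.432,9.246 81.432,22.636 72.031,22.636.

Run 3: S248 ⇒ engrave layer `#008000`. The run returns to its start, so emit a `<polygon>` with points (Y-flipped): 49.754,8.704 182.353,35.747 41.479,19.677.

Run 4: S248 ⇒ engrave layer `#008000`. The run is open, so emit a `<polyline>` with points (Y-flipped): 100.831,51.928 126.553,43.146 146.869,47.507 161.779,65.010.

Run 5: the run's S886 means `#000000` (cut). The run is open, so emit a `<polyline>` with points (Y-flipped): 204.790,46.319 179.810,56.711 163.395,54.065 165.010,49.895.

Run 6: S886 ⇒ cut layer `#000000`. The run is open, so emit a `<polyline>` with points (Y-flipped): 42.868,12.115 65.854,0.893 75.392,2.826 71.483,17.913.

<svg xmlns="http://www.w3.org/2000/svg" width="243.052mm" height="82.294mm" viewBox="0 0 243.052 82.294">
  <polygon points="61.723,38.808 71.940,51.692 62.843,65.390 47.005,60.971 46.313,44.543" fill="none" stroke="#008000"/>
  <polygon points="72.031,9.246 81.432,9.246 81.432,22.636 72.031,22.636" fill="none" stroke="#000000"/>
  <polygon points="49.754,8.704 182.353,35.747 41.479,19.677" fill="none" stroke="#008000"/>
  <polyline points="100.831,51.928 126.553,43.146 146.869,47.507 161.779,65.010" fill="none" stroke="#008000"/>
  <polyline points="204.790,46.319 179.810,56.711 163.395,54.065 165.010,49.895" fill="none" stroke="#000000"/>
  <polyline points="42.868,12.115 65.854,0.893 75.392,2.826 71.483,17.913" fill="none" stroke="#000000"/>
</svg>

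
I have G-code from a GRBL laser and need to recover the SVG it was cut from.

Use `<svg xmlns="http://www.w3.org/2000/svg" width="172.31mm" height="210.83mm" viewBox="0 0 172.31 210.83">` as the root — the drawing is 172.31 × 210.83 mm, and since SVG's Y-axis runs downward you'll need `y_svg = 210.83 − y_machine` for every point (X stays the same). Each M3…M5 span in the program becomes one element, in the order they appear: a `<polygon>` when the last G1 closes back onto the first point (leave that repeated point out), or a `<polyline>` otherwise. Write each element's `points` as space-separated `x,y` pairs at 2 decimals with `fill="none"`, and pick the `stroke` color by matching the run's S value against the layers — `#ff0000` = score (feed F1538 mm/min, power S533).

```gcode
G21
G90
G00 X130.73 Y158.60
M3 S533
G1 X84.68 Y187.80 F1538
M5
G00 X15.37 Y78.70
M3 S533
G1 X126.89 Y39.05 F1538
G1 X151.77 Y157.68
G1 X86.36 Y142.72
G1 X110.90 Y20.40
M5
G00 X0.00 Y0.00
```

Machine Y-up, SVG Y-down with viewBox height 210.83, so y_svg = 210.83 − y_machine; X carries over. Every run uses S533, so all elements get stroke `#ff0000` (score).

Run 1: The run is open, so emit a `<polyline>` with points (Y-flipped): 130.73,52.23 84.68,23.03.

Run 2: The run is open, so emit a `<polyline>` with points (Y-flipped): 15.37,132.13 126.89,171.78 151.77,53.15 86.36,68.11 110.90,190.43.

<svg xmlns="http://www.w3.org/2000/svg" width="172.31mm" height="210.83mm" viewBox="0 0 172.31 210.83">
  <polyline points="130.73,52.23 84.68,23.03" fill="none" stroke="#ff0000"/>
  <polyline points="15.37,132.13 126.89,171.78 151.77,53.15 86.36,68.11 110.90,190.43" fill="none" stroke="#ff0000"/>
</svg>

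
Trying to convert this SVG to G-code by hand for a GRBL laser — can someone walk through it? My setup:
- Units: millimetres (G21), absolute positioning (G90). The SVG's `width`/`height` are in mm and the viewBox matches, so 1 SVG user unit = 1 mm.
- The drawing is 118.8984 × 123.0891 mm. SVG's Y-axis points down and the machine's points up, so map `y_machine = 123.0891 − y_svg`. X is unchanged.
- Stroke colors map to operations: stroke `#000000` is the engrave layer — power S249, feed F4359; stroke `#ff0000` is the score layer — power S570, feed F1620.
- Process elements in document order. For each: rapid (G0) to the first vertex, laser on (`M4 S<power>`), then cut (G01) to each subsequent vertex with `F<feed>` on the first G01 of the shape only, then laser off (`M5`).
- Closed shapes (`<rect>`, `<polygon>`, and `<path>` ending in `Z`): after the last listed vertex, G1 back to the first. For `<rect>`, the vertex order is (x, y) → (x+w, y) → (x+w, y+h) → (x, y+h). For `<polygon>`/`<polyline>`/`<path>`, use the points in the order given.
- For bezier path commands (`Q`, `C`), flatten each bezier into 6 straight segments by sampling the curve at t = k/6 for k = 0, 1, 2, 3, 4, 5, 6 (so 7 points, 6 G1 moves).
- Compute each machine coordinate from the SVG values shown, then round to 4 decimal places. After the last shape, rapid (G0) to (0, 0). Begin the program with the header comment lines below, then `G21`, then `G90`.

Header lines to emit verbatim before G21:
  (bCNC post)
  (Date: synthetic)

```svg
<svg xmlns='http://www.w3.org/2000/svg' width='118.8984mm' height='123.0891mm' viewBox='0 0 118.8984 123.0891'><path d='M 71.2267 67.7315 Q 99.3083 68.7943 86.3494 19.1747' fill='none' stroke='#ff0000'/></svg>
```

(bCNC post)
(Date: synthetic)
G21
G90
G0 X71.2267 Y55.3576
M4 S570
G01 X79.4472 Y56.4112 F1620
G01 X85.3877 Y60.2804
G01 X89.0482 Y66.9654
G01 X90.4286 Y76.4660
G01 X89.5290 Y88.7824
G01 X86.3494 Y103.9144
M5
G0 X0.0000 Y0.0000

1 u = 1 mm; y_m = 123.0891 − y.

[1] `<path>` quadratic bezier, #ff0000→score S570 F1620: (71.2267,55.3576) → (79.4472,56.4112) → (85.3877,60.2804) → (89.0482,66.9654) → (90.4286,76.4660) → (89.5290,88.7824) → (86.3494,103.9144)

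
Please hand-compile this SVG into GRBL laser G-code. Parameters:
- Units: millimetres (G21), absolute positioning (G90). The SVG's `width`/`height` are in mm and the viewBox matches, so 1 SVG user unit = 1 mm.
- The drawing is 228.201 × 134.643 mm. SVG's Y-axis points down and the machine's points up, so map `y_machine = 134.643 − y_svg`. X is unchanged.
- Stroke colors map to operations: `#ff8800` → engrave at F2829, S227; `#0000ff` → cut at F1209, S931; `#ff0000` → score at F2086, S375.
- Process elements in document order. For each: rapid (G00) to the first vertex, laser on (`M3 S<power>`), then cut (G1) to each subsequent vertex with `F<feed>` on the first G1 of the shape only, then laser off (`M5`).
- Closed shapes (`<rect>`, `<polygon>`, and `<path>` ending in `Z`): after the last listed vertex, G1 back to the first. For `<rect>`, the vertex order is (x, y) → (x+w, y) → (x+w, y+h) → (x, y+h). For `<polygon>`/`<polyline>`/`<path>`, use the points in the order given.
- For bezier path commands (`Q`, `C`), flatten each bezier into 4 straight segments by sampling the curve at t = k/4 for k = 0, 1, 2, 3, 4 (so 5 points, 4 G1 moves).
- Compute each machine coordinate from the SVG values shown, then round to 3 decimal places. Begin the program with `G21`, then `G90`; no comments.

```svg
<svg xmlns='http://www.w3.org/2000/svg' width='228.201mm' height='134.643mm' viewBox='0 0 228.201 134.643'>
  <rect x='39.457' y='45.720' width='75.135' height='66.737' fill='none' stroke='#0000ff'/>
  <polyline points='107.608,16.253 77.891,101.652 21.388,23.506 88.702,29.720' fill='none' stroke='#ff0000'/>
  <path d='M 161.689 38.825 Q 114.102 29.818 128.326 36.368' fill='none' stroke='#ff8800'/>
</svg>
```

G21
G90
G00 X39.457 Y88.923
M3 S931
G1 X114.592 Y88.923 F1209
G1 X114.592 Y22.186
G1 X39.457 Y22.186
G1 X39.457 Y88.923
M5
G00 X107.608 Y118.390
M3 S375
G1 X77.891 Y32.991 F2086
G1 X21.388 Y111.137
G1 X88.702 Y104.923
M5
G00 X161.689 Y95.818
M3 S227
G1 X141.759 Y99.349 F2829
G1 X129.555 Y100.936
G1 X125.077 Y100.578
G1 X128.326 Y98.275
M5

Since the viewBox matches the mm dimensions, user units are millimetres directly. The only transform is the Y-flip y_m = 134.643 − y_svg.

Shape 1 is a rectangle drawn with `<rect>`. Its stroke #0000ff means cut at S931, F1209. After flipping Y the toolpath is (39.457,88.923) → (114.592,88.923) → (114.592,22.186) → (39.457,22.186) → (39.457,88.923), returning to the start.

Shape 2 is a open polyline drawn with `<polyline>`. Its stroke #ff0000 means score at S375, F2086. After flipping Y the toolpath is (107.608,118.390) → (77.891,32.991) → (21.388,111.137) → (88.702,104.923).

Shape 3 is a quadratic bezier drawn with `<path>`. Its stroke #ff8800 means engrave at S227, F2829. After flipping Y the toolpath is (161.689,95.818) → (141.759,99.349) → (129.555,100.936) → (125.077,100.578) → (128.326,98.275).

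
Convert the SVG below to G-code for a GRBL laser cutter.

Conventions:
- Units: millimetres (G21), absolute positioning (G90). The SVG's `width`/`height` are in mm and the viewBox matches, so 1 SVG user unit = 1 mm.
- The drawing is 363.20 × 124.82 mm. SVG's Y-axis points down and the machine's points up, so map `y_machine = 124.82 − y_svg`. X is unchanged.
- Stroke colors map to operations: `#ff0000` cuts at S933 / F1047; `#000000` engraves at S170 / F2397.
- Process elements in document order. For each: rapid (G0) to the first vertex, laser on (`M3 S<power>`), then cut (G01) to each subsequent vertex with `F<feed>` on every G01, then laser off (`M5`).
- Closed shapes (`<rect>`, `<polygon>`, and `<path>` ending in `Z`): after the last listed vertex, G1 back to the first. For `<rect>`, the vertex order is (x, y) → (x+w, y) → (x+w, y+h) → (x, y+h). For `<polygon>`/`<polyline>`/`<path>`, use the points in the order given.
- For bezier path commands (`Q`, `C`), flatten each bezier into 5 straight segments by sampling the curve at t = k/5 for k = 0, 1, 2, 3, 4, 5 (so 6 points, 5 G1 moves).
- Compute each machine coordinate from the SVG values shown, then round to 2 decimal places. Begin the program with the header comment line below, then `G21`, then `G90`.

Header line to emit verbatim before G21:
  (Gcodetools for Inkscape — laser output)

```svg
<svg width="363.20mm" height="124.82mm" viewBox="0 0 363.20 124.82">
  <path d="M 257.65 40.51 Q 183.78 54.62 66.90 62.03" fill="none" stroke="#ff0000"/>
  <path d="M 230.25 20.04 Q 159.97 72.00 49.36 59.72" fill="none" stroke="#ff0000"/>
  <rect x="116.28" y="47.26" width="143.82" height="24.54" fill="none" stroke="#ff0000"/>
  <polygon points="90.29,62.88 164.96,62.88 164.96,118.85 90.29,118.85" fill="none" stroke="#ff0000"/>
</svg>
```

viewBox `0 0 363.20 124.82` with mm width/height → 1 unit = 1 mm. Flip: y_m = 124.82 − y_svg.

**Shape 1** — `<path>` quadratic bezier, stroke `#ff0000` → cut (S933, F1047). Control points (SVG): P0=(257.65,40.51), P1=(183.78,54.62), P2=(66.90,62.03); sampled at t=k/5. Machine vertices: (257.65,84.31) → (226.38,78.93) → (191.67,74.09) → (153.52,69.79) → (111.93,66.02) → (66.90,62.79). Open path.

**Shape 2** — `<path>` quadratic bezier, stroke `#ff0000` → cut (S933, F1047). Control points (SVG): P0=(230.25,20.04), P1=(159.97,72.00), P2=(49.36,59.72); sampled at t=k/5. Machine vertices: (230.25,104.78) → (200.52,86.57) → (167.57,73.49) → (131.40,65.55) → (91.99,62.76) → (49.36,65.10). Open path.

**Shape 3** — `<rect>` rectangle, stroke `#ff0000` → cut (S933, F1047). Machine vertices: (116.28,77.56) → (260.10,77.56) → (260.10,53.02) → (116.28,53.02) → (116.28,77.56). Closed: final G1 returns to the first vertex.

**Shape 4** — `<polygon>` rectangle, stroke `#ff0000` → cut (S933, F1047). Machine vertices: (90.29,61.94) → (164.96,61.94) → (164.96,5.97) → (90.29,5.97) → (90.29,61.94). Closed: final G1 returns to the first vertex.

(Gcodetools for Inkscape — laser output)
G21
G90
G0 X257.65 Y84.31
M3 S933
G01 X226.38 Y78.93 F1047
G01 X191.67 Y74.09 F1047
G01 X153.52 Y69.79 F1047
G01 X111.93 Y66.02 F1047
G01 X66.90 Y62.79 F1047
M5
G0 X230.25 Y104.78
M3 S933
G01 X200.52 Y86.57 F1047
G01 X167.57 Y73.49 F1047
G01 X131.40 Y65.55 F1047
G01 X91.99 Y62.76 F1047
G01 X49.36 Y65.10 F1047
M5
G0 X116.28 Y77.56
M3 S933
G01 X260.10 Y77.56 F1047
G01 X260.10 Y53.02 F1047
G01 X116.28 Y53.02 F1047
G01 X116.28 Y77.56 F1047
M5
G0 X90.29 Y61.94
M3 S933
G01 X164.96 Y61.94 F1047
G01 X164.96 Y5.97 F1047
G01 X90.29 Y5.97 F1047
G01 X90.29 Y61.94 F1047
M5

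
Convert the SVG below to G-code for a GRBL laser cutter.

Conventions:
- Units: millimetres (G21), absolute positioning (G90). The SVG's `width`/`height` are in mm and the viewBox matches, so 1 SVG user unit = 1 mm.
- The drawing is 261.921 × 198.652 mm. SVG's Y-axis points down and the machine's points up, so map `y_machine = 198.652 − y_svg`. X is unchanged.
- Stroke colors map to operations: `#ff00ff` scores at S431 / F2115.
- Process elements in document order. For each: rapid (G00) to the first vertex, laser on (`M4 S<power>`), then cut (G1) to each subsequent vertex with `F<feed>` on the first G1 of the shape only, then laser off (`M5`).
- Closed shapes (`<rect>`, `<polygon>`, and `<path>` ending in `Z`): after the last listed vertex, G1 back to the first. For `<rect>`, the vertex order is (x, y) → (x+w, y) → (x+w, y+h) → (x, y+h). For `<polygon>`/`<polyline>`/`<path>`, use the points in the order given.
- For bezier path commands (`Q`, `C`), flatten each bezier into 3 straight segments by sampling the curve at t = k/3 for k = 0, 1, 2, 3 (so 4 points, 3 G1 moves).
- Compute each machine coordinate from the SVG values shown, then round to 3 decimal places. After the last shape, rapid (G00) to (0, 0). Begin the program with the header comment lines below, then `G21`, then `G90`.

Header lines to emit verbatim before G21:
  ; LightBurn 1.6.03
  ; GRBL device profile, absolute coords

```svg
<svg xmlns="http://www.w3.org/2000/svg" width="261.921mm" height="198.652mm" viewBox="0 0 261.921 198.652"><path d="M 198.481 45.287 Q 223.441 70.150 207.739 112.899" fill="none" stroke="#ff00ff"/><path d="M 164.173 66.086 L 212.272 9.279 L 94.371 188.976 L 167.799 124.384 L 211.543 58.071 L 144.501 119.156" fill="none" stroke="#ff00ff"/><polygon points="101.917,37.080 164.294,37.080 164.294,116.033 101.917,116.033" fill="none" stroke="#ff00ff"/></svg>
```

; LightBurn 1.6.03
; GRBL device profile, absolute coords
G21
G90
G00 X198.481 Y153.365
M4 S431
G1 X210.603 Y134.802 F2115
G1 X213.689 Y112.265
G1 X207.739 Y85.753
M5
G00 X164.173 Y132.566
M4 S431
G1 X212.272 Y189.373 F2115
G1 X94.371 Y9.676
G1 X167.799 Y74.268
G1 X211.543 Y140.581
G1 X144.501 Y79.496
M5
G00 X101.917 Y161.572
M4 S431
G1 X164.294 Y161.572 F2115
G1 X164.294 Y82.619
G1 X101.917 Y82.619
G1 X101.917 Y161.572
M5
G00 X0.000 Y0.000

1 u = 1 mm; y_m = 198.652 − y.

[1] `<path>` quadratic bezier, #ff00ff→score S431 F2115: (198.481,153.365) → (210.603,134.802) → (213.689,112.265) → (207.739,85.753)

[2] `<path>` open polyline, #ff00ff→score S431 F2115: (164.173,132.566) → (212.272,189.373) → (94.371,9.676) → (167.799,74.268) → (211.543,140.581) → (144.501,79.496)

[3] `<polygon>` rectangle, #ff00ff→score S431 F2115: (101.917,161.572) → (164.294,161.572) → (164.294,82.619) → (101.917,82.619) → (101.917,161.572) (closed)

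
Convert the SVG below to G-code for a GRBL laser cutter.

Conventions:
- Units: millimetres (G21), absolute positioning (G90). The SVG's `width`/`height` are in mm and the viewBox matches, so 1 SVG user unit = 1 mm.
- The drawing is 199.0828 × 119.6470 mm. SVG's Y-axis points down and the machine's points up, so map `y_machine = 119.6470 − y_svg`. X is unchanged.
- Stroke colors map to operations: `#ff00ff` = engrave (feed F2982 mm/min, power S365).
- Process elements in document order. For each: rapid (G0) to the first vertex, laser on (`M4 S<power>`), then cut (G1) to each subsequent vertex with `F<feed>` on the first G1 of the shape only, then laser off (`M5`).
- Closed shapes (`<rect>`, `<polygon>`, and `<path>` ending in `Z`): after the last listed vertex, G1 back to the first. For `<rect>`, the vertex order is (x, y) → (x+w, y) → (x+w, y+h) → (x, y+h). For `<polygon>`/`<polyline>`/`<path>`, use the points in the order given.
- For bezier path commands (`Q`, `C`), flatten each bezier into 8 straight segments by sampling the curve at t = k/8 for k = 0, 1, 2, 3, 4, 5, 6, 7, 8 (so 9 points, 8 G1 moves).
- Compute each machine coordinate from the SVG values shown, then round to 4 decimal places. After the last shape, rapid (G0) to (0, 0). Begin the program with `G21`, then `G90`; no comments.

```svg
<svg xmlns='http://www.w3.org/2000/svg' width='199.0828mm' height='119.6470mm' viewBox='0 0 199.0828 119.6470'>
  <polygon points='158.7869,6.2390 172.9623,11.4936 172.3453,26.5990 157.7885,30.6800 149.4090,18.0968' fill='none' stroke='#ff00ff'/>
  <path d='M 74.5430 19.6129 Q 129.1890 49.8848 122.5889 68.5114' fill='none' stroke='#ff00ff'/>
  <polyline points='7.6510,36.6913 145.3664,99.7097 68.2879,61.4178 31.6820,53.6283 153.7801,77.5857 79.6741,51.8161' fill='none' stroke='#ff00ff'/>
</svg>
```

G21
G90
G0 X158.7869 Y113.4080
M4 S365
G1 X172.9623 Y108.1534 F2982
G1 X172.3453 Y93.0480
G1 X157.7885 Y88.9670
G1 X149.4090 Y101.5502
G1 X158.7869 Y113.4080
M5
G0 X74.5430 Y100.0341
M4 S365
G1 X87.2475 Y92.6481 F2982
G1 X98.0381 Y85.6260
G1 X106.9148 Y78.9678
G1 X113.8775 Y72.6735
G1 X118.9262 Y66.7432
G1 X122.0611 Y61.1767
G1 X123.2820 Y55.9742
G1 X122.5889 Y51.1356
M5
G0 X7.6510 Y82.9557
M4 S365
G1 X145.3664 Y19.9373 F2982
G1 X68.2879 Y58.2292
G1 X31.6820 Y66.0187
G1 X153.7801 Y42.0613
G1 X79.6741 Y67.8309
M5
G0 X0.0000 Y0.0000

Since the viewBox matches the mm dimensions, user units are millimetres directly. The only transform is the Y-flip y_m = 119.6470 − y_svg.

Shape 1 is a regular polygon drawn with `<polygon>`. Its stroke #ff00ff means engrave at S365, F2982. After flipping Y the toolpath is (158.7869,113.4080) → (172.9623,108.1534) → (172.3453,93.0480) → (157.7885,88.9670) → (149.4090,101.5502) → (158.7869,113.4080), returning to the start.

Shape 2 is a quadratic bezier drawn with `<path>`. Its stroke #ff00ff means engrave at S365, F2982. After flipping Y the toolpath is (74.5430,100.0341) → (87.2475,92.6481) → (98.0381,85.6260) → (106.9148,78.9678) → (113.8775,72.6735) → (118.9262,66.7432) → (122.0611,61.1767) → (123.2820,55.9742) → (122.5889,51.1356).

Shape 3 is a open polyline drawn with `<polyline>`. Its stroke #ff00ff means engrave at S365, F2982. After flipping Y the toolpath is (7.6510,82.9557) → (145.3664,19.9373) → (68.2879,58.2292) → (31.6820,66.0187) → (153.7801,42.0613) → (79.6741,67.8309).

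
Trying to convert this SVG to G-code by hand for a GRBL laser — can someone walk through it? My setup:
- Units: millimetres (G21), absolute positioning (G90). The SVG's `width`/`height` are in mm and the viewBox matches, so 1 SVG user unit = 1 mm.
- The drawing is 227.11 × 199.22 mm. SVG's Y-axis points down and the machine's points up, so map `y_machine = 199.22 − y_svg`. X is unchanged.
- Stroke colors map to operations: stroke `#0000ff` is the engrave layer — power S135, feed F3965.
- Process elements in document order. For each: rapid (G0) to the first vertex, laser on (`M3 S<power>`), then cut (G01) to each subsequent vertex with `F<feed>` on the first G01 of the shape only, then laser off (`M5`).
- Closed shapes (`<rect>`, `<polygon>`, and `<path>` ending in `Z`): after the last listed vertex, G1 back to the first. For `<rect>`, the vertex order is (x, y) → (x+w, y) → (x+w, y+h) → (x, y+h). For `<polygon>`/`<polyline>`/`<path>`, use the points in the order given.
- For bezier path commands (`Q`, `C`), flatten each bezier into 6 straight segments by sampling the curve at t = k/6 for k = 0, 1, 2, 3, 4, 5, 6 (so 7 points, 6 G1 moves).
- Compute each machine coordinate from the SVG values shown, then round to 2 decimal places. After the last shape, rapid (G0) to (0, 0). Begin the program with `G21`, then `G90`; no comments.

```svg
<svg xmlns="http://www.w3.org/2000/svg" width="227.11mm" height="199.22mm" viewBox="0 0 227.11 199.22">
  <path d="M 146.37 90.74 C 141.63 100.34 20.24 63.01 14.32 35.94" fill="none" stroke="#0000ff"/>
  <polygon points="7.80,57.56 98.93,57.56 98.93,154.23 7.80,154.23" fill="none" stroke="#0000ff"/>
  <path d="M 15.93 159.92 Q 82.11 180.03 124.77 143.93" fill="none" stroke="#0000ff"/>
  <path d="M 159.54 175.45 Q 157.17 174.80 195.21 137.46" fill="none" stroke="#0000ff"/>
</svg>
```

G21
G90
G0 X146.37 Y108.48
M3 S135
G01 X135.35 Y107.33 F3965
G01 X111.34 Y112.41
G01 X80.79 Y122.13
G01 X50.13 Y134.91
G01 X25.83 Y149.15
G01 X14.32 Y163.28
M5
G0 X7.80 Y141.66
M3 S135
G01 X98.93 Y141.66 F3965
G01 X98.93 Y44.99
G01 X7.80 Y44.99
G01 X7.80 Y141.66
M5
G0 X15.93 Y39.30
M3 S135
G01 X37.34 Y34.16 F3965
G01 X57.44 Y32.14
G01 X76.23 Y33.24
G01 X93.72 Y37.47
G01 X109.90 Y44.82
G01 X124.77 Y55.29
M5
G0 X159.54 Y23.77
M3 S135
G01 X159.87 Y25.01 F3965
G01 X162.45 Y28.28
G01 X167.27 Y33.59
G01 X174.34 Y40.94
G01 X183.65 Y50.33
G01 X195.21 Y61.76
M5
G0 X0.00 Y0.00

Since the viewBox matches the mm dimensions, user units are millimetres directly. The only transform is the Y-flip y_m = 199.22 − y_svg.

Shape 1 is a cubic bezier drawn with `<path>`. Its stroke #0000ff means engrave at S135, F3965. After flipping Y the toolpath is (146.37,108.48) → (135.35,107.33) → (111.34,112.41) → (80.79,122.13) → (50.13,134.91) → (25.83,149.15) → (14.32,163.28).

Shape 2 is a rectangle drawn with `<polygon>`. Its stroke #0000ff means engrave at S135, F3965. After flipping Y the toolpath is (7.80,141.66) → (98.93,141.66) → (98.93,44.99) → (7.80,44.99) → (7.80,141.66), returning to the start.

Shape 3 is a quadratic bezier drawn with `<path>`. Its stroke #0000ff means engrave at S135, F3965. After flipping Y the toolpath is (15.93,39.30) → (37.34,34.16) → (57.44,32.14) → (76.23,33.24) → (93.72,37.47) → (109.90,44.82) → (124.77,55.29).

Shape 4 is a quadratic bezier drawn with `<path>`. Its stroke #0000ff means engrave at S135, F3965. After flipping Y the toolpath is (159.54,23.77) → (159.87,25.01) → (162.45,28.28) → (167.27,33.59) → (174.34,40.94) → (183.65,50.33) → (195.21,61.76).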